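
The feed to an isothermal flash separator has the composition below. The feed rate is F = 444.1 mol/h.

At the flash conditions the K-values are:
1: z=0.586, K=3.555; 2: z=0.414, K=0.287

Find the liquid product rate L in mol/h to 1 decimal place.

L = 151.1 mol/h

Rachford–Rice: g(β) = Σ zᵢ(Kᵢ−1)/(1+β(Kᵢ−1)) = 0.
Check two-phase: ΣzᵢKᵢ = 2.202 > 1 and Σzᵢ/Kᵢ = 1.607 > 1, so g(0) = 1.202 > 0 and g(1) = -0.607 < 0.
Newton iteration, β⁰ = 0.5:
  β = 0.500: g = 0.1987, g' = -1.246 → β = 0.659
  β = 0.659: g = 0.0005, g' = -1.280 → β = 0.660
Converged at β = 0.660.
Then V = β·F = 0.6598·444.1 = 293.0 mol/h and L = F − V = 151.1 mol/h.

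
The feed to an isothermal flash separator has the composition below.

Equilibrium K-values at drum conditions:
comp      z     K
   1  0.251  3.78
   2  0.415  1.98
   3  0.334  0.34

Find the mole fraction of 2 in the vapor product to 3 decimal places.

Material balance + equilibrium reduce to Σ zᵢ(Kᵢ−1)/(1+ψ(Kᵢ−1)) = 0.
Check two-phase: ΣzᵢKᵢ = 1.884 > 1 and Σzᵢ/Kᵢ = 1.258 > 1, so g(0) = 0.884 > 0 and g(1) = -0.258 < 0.
Newton iteration, ψ⁰ = 0.38:
  ψ = 0.380: g = 0.3414, g' = -0.930 → ψ = 0.747
  ψ = 0.747: g = 0.0265, g' = -0.904 → ψ = 0.777
  ψ = 0.777: g = -0.0004, g' = -0.935 → ψ = 0.776
Converged at ψ = 0.776.
Compositions from xᵢ = zᵢ/(1+ψ(Kᵢ−1)), yᵢ = Kᵢxᵢ:
  1: x = 0.079, y = 0.300
  2: x = 0.236, y = 0.467
  3: x = 0.685, y = 0.233

y_2 = 0.467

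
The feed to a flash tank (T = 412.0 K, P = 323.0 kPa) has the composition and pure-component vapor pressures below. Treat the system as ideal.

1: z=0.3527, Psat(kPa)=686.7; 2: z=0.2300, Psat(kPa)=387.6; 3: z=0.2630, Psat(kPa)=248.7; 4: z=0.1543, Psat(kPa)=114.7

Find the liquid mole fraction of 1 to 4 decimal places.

Raoult's law: Kᵢ = Pᵢˢᵃᵗ/P = Pᵢˢᵃᵗ/323.0.
  K_1 = 686.7/323.0 = 2.126006, K_2 = 387.6/323.0 = 1.200000, K_3 = 248.7/323.0 = 0.769969, K_4 = 114.7/323.0 = 0.355108
Rachford–Rice: g(V/F) = Σ zᵢ(Kᵢ−1)/(1+V/F(Kᵢ−1)) = 0.
Feasibility: ΣzᵢKᵢ = 1.2831, Σzᵢ/Kᵢ = 1.1337 — both > 1, two phases present.
Newton–Raphson from V/F = 0.31:
  V/F = 0.3100: g = 0.14818, g' = -0.3702 → V/F = 0.7102
  V/F = 0.7102: g = 0.00504, g' = -0.3835 → V/F = 0.7234
  V/F = 0.7234: g = -0.00003, g' = -0.3883 → V/F = 0.7233
Converged at V/F = 0.7233.
Compositions from xᵢ = zᵢ/(1+V/F(Kᵢ−1)), yᵢ = Kᵢxᵢ:
  1: x = 0.1944, y = 0.4133
  2: x = 0.2009, y = 0.2411
  3: x = 0.3155, y = 0.2429
  4: x = 0.2892, y = 0.1027

x_1 = 0.1944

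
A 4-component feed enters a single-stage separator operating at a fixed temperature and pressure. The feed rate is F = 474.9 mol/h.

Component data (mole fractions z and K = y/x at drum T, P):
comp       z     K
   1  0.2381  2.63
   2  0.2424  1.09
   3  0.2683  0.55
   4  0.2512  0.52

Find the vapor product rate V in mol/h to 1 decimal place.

V = 144.0 mol/h

Rachford–Rice: g(β) = Σ zᵢ(Kᵢ−1)/(1+β(Kᵢ−1)) = 0.
g(0) = ΣzᵢKᵢ − 1 = 0.1686 and g(1) = 1 − Σzᵢ/Kᵢ = -0.2838, so a root lies in (0, 1).
Newton–Raphson from β = 0.5:
  β = 0.5000: g = -0.07973, g' = -0.3845 → β = 0.2926
  β = 0.2926: g = 0.00470, g' = -0.4423 → β = 0.3033
Converged at β = 0.3033.
Then V = β·F = 0.3033·474.9 = 144.0 mol/h and L = F − V = 330.9 mol/h.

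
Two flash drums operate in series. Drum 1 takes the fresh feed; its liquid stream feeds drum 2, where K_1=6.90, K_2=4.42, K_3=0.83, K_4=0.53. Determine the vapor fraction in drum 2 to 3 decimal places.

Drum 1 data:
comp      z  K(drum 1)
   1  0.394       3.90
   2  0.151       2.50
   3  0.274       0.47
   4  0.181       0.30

Drum 1:
Newton iteration, ψ₁⁰ = 0.5:
  ψ₁ = 0.500: g = 0.2033, g' = -1.015 → ψ₁ = 0.700
  ψ₁ = 0.700: g = 0.0081, g' = -0.977 → ψ₁ = 0.708
Converged at ψ₁ = 0.708.
Drum-1 compositions:
  1: x = 0.129, y = 0.503
  2: x = 0.073, y = 0.183
  3: x = 0.439, y = 0.206
  4: x = 0.359, y = 0.108
Drum-2 feed = drum-1 liquid: z₂ = (0.1290, 0.0732, 0.4387, 0.3591).
Drum 2:
Iterate (Newton) starting at ψ₂ = 0.42:
  ψ₂ = 0.420: g = 0.0310, g' = -0.653 → ψ₂ = 0.467
  ψ₂ = 0.467: g = 0.0016, g' = -0.590 → ψ₂ = 0.470
Converged at ψ₂ = 0.470.
  1: x = 0.034, y = 0.236
  2: x = 0.028, y = 0.124
  3: x = 0.477, y = 0.396
  4: x = 0.461, y = 0.244

V/F (drum 2) = 0.470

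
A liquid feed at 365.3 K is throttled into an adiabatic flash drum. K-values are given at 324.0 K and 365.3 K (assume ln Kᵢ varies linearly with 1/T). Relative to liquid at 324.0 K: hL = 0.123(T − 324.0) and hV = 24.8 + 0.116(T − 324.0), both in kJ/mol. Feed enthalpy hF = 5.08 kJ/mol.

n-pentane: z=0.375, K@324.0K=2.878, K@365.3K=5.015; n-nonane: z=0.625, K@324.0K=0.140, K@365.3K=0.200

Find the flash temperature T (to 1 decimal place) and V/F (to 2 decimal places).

T = 332.3 K, V/F = 0.16

Adiabatic flash: solve Rachford–Rice at each trial T, then check hF = ψ·hV(T) + (1−ψ)·hL(T).
  T = 324.0 K: K = (2.878, 0.140), RR gives ψ = 0.103, H_out = 2.560 kJ/mol
  T = 365.3 K: K = (5.015, 0.200), RR gives ψ = 0.313, H_out = 12.754 kJ/mol
  T = 344.6 K: K = (3.860, 0.169), RR gives ψ = 0.233, H_out = 8.273 kJ/mol
  T = 334.3 K: K = (3.348, 0.154), RR gives ψ = 0.177, H_out = 5.650 kJ/mol
  T = 329.1 K: K = (3.106, 0.147), RR gives ψ = 0.143, H_out = 4.164 kJ/mol
  T = 331.7 K: K = (3.226, 0.151), RR gives ψ = 0.161, H_out = 4.923 kJ/mol
  T = 333.0 K: K = (3.287, 0.152), RR gives ψ = 0.169, H_out = 5.291 kJ/mol
Linear interpolation between T = 331.7 (H_out = 4.923) and T = 333.0 (H_out = 5.291) on hF = 5.08 gives T ≈ 332.3 K, at which ψ = 0.16.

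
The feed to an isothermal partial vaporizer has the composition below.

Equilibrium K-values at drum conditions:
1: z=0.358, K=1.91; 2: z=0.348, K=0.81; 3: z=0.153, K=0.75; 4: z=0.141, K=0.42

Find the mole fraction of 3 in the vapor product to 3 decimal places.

Material balance + equilibrium reduce to Σ zᵢ(Kᵢ−1)/(1+ψ(Kᵢ−1)) = 0.
Feasibility: ΣzᵢKᵢ = 1.140, Σzᵢ/Kᵢ = 1.157 — both > 1, two phases present.
Newton–Raphson from ψ = 0.5:
  ψ = 0.500: g = -0.0081, g' = -0.262 → ψ = 0.469
Converged at ψ = 0.469.
Compositions from xᵢ = zᵢ/(1+ψ(Kᵢ−1)), yᵢ = Kᵢxᵢ:
  1: x = 0.251, y = 0.479
  2: x = 0.382, y = 0.309
  3: x = 0.173, y = 0.130
  4: x = 0.194, y = 0.081

y_3 = 0.130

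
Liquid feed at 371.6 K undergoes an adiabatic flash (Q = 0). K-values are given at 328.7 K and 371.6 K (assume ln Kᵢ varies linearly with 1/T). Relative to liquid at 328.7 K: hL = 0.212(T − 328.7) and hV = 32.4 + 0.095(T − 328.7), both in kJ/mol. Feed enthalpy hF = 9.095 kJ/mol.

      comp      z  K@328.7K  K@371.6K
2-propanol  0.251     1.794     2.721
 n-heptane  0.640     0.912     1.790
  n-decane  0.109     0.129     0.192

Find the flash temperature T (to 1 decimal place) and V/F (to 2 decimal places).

T = 330.0 K, V/F = 0.27

Adiabatic flash: solve Rachford–Rice at each trial T, then check hF = ψ·hV(T) + (1−ψ)·hL(T).
  T = 328.7 K: K = (1.794, 0.912, 0.129), RR gives ψ = 0.199, H_out = 6.439 kJ/mol
  T = 371.6 K: K = (2.721, 1.790, 0.192), RR gives ψ = 0.992, H_out = 36.246 kJ/mol
  T = 350.1 K: K = (2.237, 1.303, 0.159), RR gives ψ = 0.835, H_out = 29.501 kJ/mol
  T = 339.4 K: K = (2.010, 1.096, 0.144), RR gives ψ = 0.651, H_out = 22.556 kJ/mol
  T = 334.0 K: K = (1.900, 1.001, 0.136), RR gives ψ = 0.472, H_out = 16.117 kJ/mol
  T = 331.4 K: K = (1.848, 0.956, 0.133), RR gives ψ = 0.350, H_out = 11.803 kJ/mol
  T = 330.0 K: K = (1.820, 0.933, 0.131), RR gives ψ = 0.274, H_out = 9.125 kJ/mol
Linear interpolation between T = 328.7 (H_out = 6.439) and T = 330.0 (H_out = 9.125) on hF = 9.095 gives T ≈ 330.0 K, at which ψ = 0.27.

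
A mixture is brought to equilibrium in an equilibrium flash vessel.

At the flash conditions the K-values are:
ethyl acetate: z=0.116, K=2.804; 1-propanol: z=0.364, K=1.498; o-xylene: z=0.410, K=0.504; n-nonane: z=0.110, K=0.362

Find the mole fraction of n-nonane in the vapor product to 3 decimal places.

Let β = V/F and solve Σ zᵢ(Kᵢ−1)/(1+β(Kᵢ−1)) = 0.
Check two-phase: ΣzᵢKᵢ = 1.117 > 1 and Σzᵢ/Kᵢ = 1.402 > 1, so g(0) = 0.117 > 0 and g(1) = -0.402 < 0.
Iterate (Newton) starting at β = 0.5:
  β = 0.500: g = -0.1183, g' = -0.437 → β = 0.229
  β = 0.229: g = -0.0009, g' = -0.451 → β = 0.227
Converged at β = 0.227.
Compositions from xᵢ = zᵢ/(1+β(Kᵢ−1)), yᵢ = Kᵢxᵢ:
  ethyl acetate: x = 0.082, y = 0.231
  1-propanol: x = 0.327, y = 0.490
  o-xylene: x = 0.462, y = 0.233
  n-nonane: x = 0.129, y = 0.047

y_n-nonane = 0.047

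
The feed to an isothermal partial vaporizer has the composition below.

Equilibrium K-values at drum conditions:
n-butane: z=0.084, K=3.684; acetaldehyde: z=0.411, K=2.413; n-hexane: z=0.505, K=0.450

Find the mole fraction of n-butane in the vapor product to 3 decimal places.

y_n-butane = 0.121

Newton–Raphson from V/F = 0.5:
  V/F = 0.500: g = 0.0535, g' = -0.683 → V/F = 0.578
  V/F = 0.578: g = 0.0006, g' = -0.670 → V/F = 0.579
Converged at V/F = 0.579.
Compositions from xᵢ = zᵢ/(1+V/F(Kᵢ−1)), yᵢ = Kᵢxᵢ:
  n-butane: x = 0.033, y = 0.121
  acetaldehyde: x = 0.226, y = 0.545
  n-hexane: x = 0.741, y = 0.333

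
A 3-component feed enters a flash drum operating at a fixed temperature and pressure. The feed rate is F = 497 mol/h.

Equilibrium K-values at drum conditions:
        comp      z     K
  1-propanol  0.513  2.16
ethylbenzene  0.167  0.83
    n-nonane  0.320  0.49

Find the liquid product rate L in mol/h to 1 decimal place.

Material balance + equilibrium reduce to Σ zᵢ(Kᵢ−1)/(1+ψ(Kᵢ−1)) = 0.
Feasibility: ΣzᵢKᵢ = 1.403, Σzᵢ/Kᵢ = 1.092 — both > 1, two phases present.
Newton iteration, ψ⁰ = 0.39:
  ψ = 0.390: g = 0.1756, g' = -0.462 → ψ = 0.770
  ψ = 0.770: g = 0.0131, g' = -0.425 → ψ = 0.800
Converged at ψ = 0.800.
Then V = ψ·F = 0.8003·497 = 397.7 mol/h and L = F − V = 99.3 mol/h.

L = 99.3 mol/h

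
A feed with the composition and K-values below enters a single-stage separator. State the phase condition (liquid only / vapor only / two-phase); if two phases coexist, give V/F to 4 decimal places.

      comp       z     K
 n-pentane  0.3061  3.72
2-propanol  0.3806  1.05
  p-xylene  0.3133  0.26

two-phase, V/F = 0.5040

ΣzᵢKᵢ = 1.6198; Σzᵢ/Kᵢ = 1.6498.
Both exceed 1, so a two-phase solution exists.
Newton–Raphson from ψ = 0.5:
  ψ = 0.5000: g = 0.00336, g' = -0.8398 → ψ = 0.5040
Converged at ψ = 0.5040.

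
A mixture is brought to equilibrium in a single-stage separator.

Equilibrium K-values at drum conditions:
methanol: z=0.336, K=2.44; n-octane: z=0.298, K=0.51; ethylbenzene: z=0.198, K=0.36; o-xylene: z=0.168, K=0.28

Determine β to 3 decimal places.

β = 0.105

Rachford–Rice: g(β) = Σ zᵢ(Kᵢ−1)/(1+β(Kᵢ−1)) = 0.
g(0) = ΣzᵢKᵢ − 1 = 0.090 and g(1) = 1 − Σzᵢ/Kᵢ = -0.872, so a root lies in (0, 1).
Newton iteration, β⁰ = 0.5:
  β = 0.500: g = -0.2875, g' = -0.749 → β = 0.116
  β = 0.116: g = -0.0093, g' = -0.790 → β = 0.104
  β = 0.104: g = 0.0001, g' = -0.801 → β = 0.105
Converged at β = 0.105.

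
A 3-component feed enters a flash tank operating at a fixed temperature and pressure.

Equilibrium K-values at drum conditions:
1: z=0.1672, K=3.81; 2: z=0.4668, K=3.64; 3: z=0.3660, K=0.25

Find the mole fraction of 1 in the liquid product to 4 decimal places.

x_1 = 0.0559

Iterate (Newton) starting at β = 0.5:
  β = 0.5000: g = 0.28734, g' = -1.3597 → β = 0.7113
  β = 0.7113: g = -0.00353, g' = -1.4856 → β = 0.7089
Converged at β = 0.7089.
Compositions from xᵢ = zᵢ/(1+β(Kᵢ−1)), yᵢ = Kᵢxᵢ:
  1: x = 0.0559, y = 0.2129
  2: x = 0.1626, y = 0.5917
  3: x = 0.7816, y = 0.1954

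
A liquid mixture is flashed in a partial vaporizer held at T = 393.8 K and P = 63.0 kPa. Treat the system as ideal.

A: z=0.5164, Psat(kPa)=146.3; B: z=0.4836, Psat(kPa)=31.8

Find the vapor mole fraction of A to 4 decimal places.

y_A = 0.6328

Raoult's law: Kᵢ = Pᵢˢᵃᵗ/P = Pᵢˢᵃᵗ/63.0.
  K_A = 146.3/63.0 = 2.322222, K_B = 31.8/63.0 = 0.504762
Rachford–Rice: g(ψ) = Σ zᵢ(Kᵢ−1)/(1+ψ(Kᵢ−1)) = 0.
Check two-phase: ΣzᵢKᵢ = 1.4433 > 1 and Σzᵢ/Kᵢ = 1.1804 > 1, so g(0) = 0.4433 > 0 and g(1) = -0.1804 < 0.
Binary case is linear: z₁(K₁−1)(1+ψ(K₂−1)) + z₂(K₂−1)(1+ψ(K₁−1)) = 0
⇒ ψ = [z₁(K₁−1)+z₂(K₂−1)] / [−(K₁−1)(K₂−1)] = 0.44330/0.65481 = 0.6770
Compositions from xᵢ = zᵢ/(1+ψ(Kᵢ−1)), yᵢ = Kᵢxᵢ:
  A: x = 0.2725, y = 0.6328
  B: x = 0.7275, y = 0.3672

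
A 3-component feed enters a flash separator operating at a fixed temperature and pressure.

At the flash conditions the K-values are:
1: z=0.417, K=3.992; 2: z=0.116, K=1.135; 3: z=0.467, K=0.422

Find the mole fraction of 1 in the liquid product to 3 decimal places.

x_1 = 0.141

Material balance + equilibrium reduce to Σ zᵢ(Kᵢ−1)/(1+ψ(Kᵢ−1)) = 0.
g(0) = ΣzᵢKᵢ − 1 = 0.993 and g(1) = 1 − Σzᵢ/Kᵢ = -0.313, so a root lies in (0, 1).
Iterate (Newton) starting at ψ = 0.5:
  ψ = 0.500: g = 0.1349, g' = -0.910 → ψ = 0.648
  ψ = 0.648: g = 0.0071, g' = -0.833 → ψ = 0.657
Converged at ψ = 0.657.
Compositions from xᵢ = zᵢ/(1+ψ(Kᵢ−1)), yᵢ = Kᵢxᵢ:
  1: x = 0.141, y = 0.561
  2: x = 0.107, y = 0.121
  3: x = 0.753, y = 0.318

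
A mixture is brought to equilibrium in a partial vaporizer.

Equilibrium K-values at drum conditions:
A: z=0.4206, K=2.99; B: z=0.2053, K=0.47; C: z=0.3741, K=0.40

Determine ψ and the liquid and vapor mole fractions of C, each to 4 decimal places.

ψ = 0.4392, x_C = 0.5080, y_C = 0.2032

Let ψ = V/F and solve Σ zᵢ(Kᵢ−1)/(1+ψ(Kᵢ−1)) = 0.
Feasibility: ΣzᵢKᵢ = 1.5037, Σzᵢ/Kᵢ = 1.5127 — both > 1, two phases present.
Iterate (Newton) starting at ψ = 0.5:
  ψ = 0.5000: g = -0.04915, g' = -0.8001 → ψ = 0.4386
  ψ = 0.4386: g = 0.00056, g' = -0.8208 → ψ = 0.4392
Converged at ψ = 0.4392.
Compositions from xᵢ = zᵢ/(1+ψ(Kᵢ−1)), yᵢ = Kᵢxᵢ:
  A: x = 0.2244, y = 0.6710
  B: x = 0.2676, y = 0.1258
  C: x = 0.5080, y = 0.2032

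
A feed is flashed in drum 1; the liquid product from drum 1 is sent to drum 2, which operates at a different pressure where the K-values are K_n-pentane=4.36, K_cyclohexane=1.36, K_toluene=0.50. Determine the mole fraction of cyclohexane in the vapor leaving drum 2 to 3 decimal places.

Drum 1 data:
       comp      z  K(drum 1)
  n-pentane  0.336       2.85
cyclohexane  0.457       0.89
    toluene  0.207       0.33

Drum 1:
Material balance + equilibrium reduce to Σ zᵢ(Kᵢ−1)/(1+ψ₁(Kᵢ−1)) = 0.
Check two-phase: ΣzᵢKᵢ = 1.433 > 1 and Σzᵢ/Kᵢ = 1.259 > 1, so g(0) = 0.433 > 0 and g(1) = -0.259 < 0.
Iterate (Newton) starting at ψ₁ = 0.44:
  ψ₁ = 0.440: g = 0.0932, g' = -0.542 → ψ₁ = 0.612
  ψ₁ = 0.612: g = 0.0027, g' = -0.526 → ψ₁ = 0.617
Converged at ψ₁ = 0.617.
Drum-1 compositions:
  n-pentane: x = 0.157, y = 0.447
  cyclohexane: x = 0.490, y = 0.436
  toluene: x = 0.353, y = 0.116
Drum-2 feed = drum-1 liquid: z₂ = (0.1569, 0.4903, 0.3528).
Drum 2:
Material balance + equilibrium reduce to Σ zᵢ(Kᵢ−1)/(1+ψ₂(Kᵢ−1)) = 0.
Check two-phase: ΣzᵢKᵢ = 1.527 > 1 and Σzᵢ/Kᵢ = 1.102 > 1, so g(0) = 0.527 > 0 and g(1) = -0.102 < 0.
Iterate (Newton) starting at ψ₂ = 0.5:
  ψ₂ = 0.500: g = 0.1111, g' = -0.449 → ψ₂ = 0.747
  ψ₂ = 0.747: g = 0.0076, g' = -0.408 → ψ₂ = 0.766
Converged at ψ₂ = 0.766.
  n-pentane: x = 0.044, y = 0.191
  cyclohexane: x = 0.384, y = 0.523
  toluene: x = 0.572, y = 0.286

y_cyclohexane (drum 2) = 0.523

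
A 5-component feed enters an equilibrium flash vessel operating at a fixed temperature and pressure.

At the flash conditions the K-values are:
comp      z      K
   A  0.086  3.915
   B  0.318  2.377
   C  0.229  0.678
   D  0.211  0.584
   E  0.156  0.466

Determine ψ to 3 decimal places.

ψ = 0.600

Rachford–Rice: g(ψ) = Σ zᵢ(Kᵢ−1)/(1+ψ(Kᵢ−1)) = 0.
Feasibility: ΣzᵢKᵢ = 1.444, Σzᵢ/Kᵢ = 1.190 — both > 1, two phases present.
Newton–Raphson from ψ = 0.68:
  ψ = 0.680: g = -0.0374, g' = -0.463 → ψ = 0.599
  ψ = 0.599: g = 0.0004, g' = -0.475 → ψ = 0.600
Converged at ψ = 0.600.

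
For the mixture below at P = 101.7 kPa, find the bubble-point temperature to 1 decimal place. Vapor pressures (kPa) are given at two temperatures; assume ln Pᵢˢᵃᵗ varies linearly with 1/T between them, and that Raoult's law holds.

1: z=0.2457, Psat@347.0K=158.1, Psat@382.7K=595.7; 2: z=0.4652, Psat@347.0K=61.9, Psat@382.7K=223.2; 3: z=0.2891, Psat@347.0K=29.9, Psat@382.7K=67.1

T = 354.6 K

Bubble-point temperature: ΣzᵢPᵢˢᵃᵗ(T) = P. Interpolate ln Pᵢˢᵃᵗ = aᵢ + bᵢ/T.
  T = 347.0 K: ΣzᵢPᵢˢᵃᵗ = 76.29 kPa
  T = 382.7 K: ΣzᵢPᵢˢᵃᵗ = 269.59 kPa
  T = 364.9 K: ΣzᵢPᵢˢᵃᵗ = 147.78 kPa
  T = 355.9 K: ΣzᵢPᵢˢᵃᵗ = 106.78 kPa
  T = 351.4 K: ΣzᵢPᵢˢᵃᵗ = 90.26 kPa
  T = 353.6 K: ΣzᵢPᵢˢᵃᵗ = 98.04 kPa
Interpolating between 353.6 K and 355.9 K gives T ≈ 354.6 K.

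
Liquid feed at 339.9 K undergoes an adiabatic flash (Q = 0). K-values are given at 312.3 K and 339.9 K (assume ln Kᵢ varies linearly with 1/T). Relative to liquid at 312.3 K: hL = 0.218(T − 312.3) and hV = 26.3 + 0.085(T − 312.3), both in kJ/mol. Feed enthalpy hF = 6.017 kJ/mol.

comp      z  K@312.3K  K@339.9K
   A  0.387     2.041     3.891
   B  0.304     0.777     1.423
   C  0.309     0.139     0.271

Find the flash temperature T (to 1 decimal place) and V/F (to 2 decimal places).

Adiabatic flash: solve Rachford–Rice at each trial T, then check hF = ψ·hV(T) + (1−ψ)·hL(T).
  T = 312.3 K: K = (2.041, 0.777, 0.139), RR gives ψ = 0.107, H_out = 2.814 kJ/mol
  T = 339.9 K: K = (3.891, 1.423, 0.271), RR gives ψ = 0.709, H_out = 22.051 kJ/mol
  T = 326.1 K: K = (2.857, 1.065, 0.197), RR gives ψ = 0.475, H_out = 14.622 kJ/mol
  T = 319.2 K: K = (2.423, 0.913, 0.166), RR gives ψ = 0.320, H_out = 9.617 kJ/mol
  T = 315.8 K: K = (2.229, 0.844, 0.152), RR gives ψ = 0.225, H_out = 6.564 kJ/mol
  T = 314.1 K: K = (2.136, 0.811, 0.146), RR gives ψ = 0.170, H_out = 4.833 kJ/mol
  T = 315.0 K: K = (2.185, 0.828, 0.149), RR gives ψ = 0.200, H_out = 5.769 kJ/mol
Linear interpolation between T = 315.0 (H_out = 5.769) and T = 315.8 (H_out = 6.564) on hF = 6.017 gives T ≈ 315.2 K, at which ψ = 0.21.

T = 315.2 K, V/F = 0.21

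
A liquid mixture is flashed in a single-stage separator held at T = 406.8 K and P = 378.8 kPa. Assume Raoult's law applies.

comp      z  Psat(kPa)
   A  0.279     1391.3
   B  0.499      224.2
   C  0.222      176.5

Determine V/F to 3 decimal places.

Raoult's law: Kᵢ = Pᵢˢᵃᵗ/P = Pᵢˢᵃᵗ/378.8.
  K_A = 1391.3/378.8 = 3.67291, K_B = 224.2/378.8 = 0.59187, K_C = 176.5/378.8 = 0.46595
Rachford–Rice: g(V/F) = Σ zᵢ(Kᵢ−1)/(1+V/F(Kᵢ−1)) = 0.
Check two-phase: ΣzᵢKᵢ = 1.424 > 1 and Σzᵢ/Kᵢ = 1.396 > 1, so g(0) = 0.424 > 0 and g(1) = -0.396 < 0.
Newton–Raphson from V/F = 0.56:
  V/F = 0.560: g = -0.1345, g' = -0.588 → V/F = 0.331
  V/F = 0.331: g = 0.0159, g' = -0.765 → V/F = 0.352
  V/F = 0.352: g = 0.0003, g' = -0.738 → V/F = 0.353
Converged at V/F = 0.353.

V/F = 0.353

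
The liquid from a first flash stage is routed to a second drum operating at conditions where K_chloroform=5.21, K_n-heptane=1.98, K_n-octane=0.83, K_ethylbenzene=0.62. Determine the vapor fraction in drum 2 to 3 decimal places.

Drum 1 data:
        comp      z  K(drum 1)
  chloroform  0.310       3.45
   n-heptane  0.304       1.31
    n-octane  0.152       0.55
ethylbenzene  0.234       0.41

V/F (drum 2) = 0.709

Drum 1:
Rachford–Rice: g(ψ₁) = Σ zᵢ(Kᵢ−1)/(1+ψ₁(Kᵢ−1)) = 0.
g(0) = ΣzᵢKᵢ − 1 = 0.647 and g(1) = 1 − Σzᵢ/Kᵢ = -0.169, so a root lies in (0, 1).
Newton iteration, ψ₁⁰ = 0.5:
  ψ₁ = 0.500: g = 0.1389, g' = -0.613 → ψ₁ = 0.727
  ψ₁ = 0.727: g = 0.0068, g' = -0.578 → ψ₁ = 0.738
Converged at ψ₁ = 0.738.
Drum-1 compositions:
  chloroform: x = 0.110, y = 0.381
  n-heptane: x = 0.247, y = 0.324
  n-octane: x = 0.228, y = 0.125
  ethylbenzene: x = 0.415, y = 0.170
Drum-2 feed = drum-1 liquid: z₂ = (0.1104, 0.2474, 0.2276, 0.4146).
Drum 2:
Let ψ₂ = V/F and solve Σ zᵢ(Kᵢ−1)/(1+ψ₂(Kᵢ−1)) = 0.
Feasibility: ΣzᵢKᵢ = 1.511, Σzᵢ/Kᵢ = 1.089 — both > 1, two phases present.
Iterate (Newton) starting at ψ₂ = 0.5:
  ψ₂ = 0.500: g = 0.0755, g' = -0.409 → ψ₂ = 0.685
  ψ₂ = 0.685: g = 0.0080, g' = -0.333 → ψ₂ = 0.709
Converged at ψ₂ = 0.709.
  chloroform: x = 0.028, y = 0.144
  n-heptane: x = 0.146, y = 0.289
  n-octane: x = 0.259, y = 0.215
  ethylbenzene: x = 0.568, y = 0.352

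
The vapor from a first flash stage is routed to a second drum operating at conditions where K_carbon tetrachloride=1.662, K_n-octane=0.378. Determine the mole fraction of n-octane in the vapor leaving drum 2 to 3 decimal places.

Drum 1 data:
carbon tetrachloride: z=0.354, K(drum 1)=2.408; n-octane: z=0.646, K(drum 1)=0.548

y_n-octane (drum 2) = 0.195

Drum 1:
Material balance + equilibrium reduce to Σ zᵢ(Kᵢ−1)/(1+ψ₁(Kᵢ−1)) = 0.
Check two-phase: ΣzᵢKᵢ = 1.206 > 1 and Σzᵢ/Kᵢ = 1.326 > 1, so g(0) = 0.206 > 0 and g(1) = -0.326 < 0.
Binary case is linear: z₁(K₁−1)(1+ψ₁(K₂−1)) + z₂(K₂−1)(1+ψ₁(K₁−1)) = 0
⇒ ψ₁ = [z₁(K₁−1)+z₂(K₂−1)] / [−(K₁−1)(K₂−1)] = 0.2064/0.6364 = 0.324
Drum-1 compositions:
  carbon tetrachloride: x = 0.243, y = 0.585
  n-octane: x = 0.757, y = 0.415
Drum-2 feed = drum-1 vapor: z₂ = (0.5852, 0.4148).
Drum 2:
Let ψ₂ = V/F and solve Σ zᵢ(Kᵢ−1)/(1+ψ₂(Kᵢ−1)) = 0.
Feasibility: ΣzᵢKᵢ = 1.129, Σzᵢ/Kᵢ = 1.450 — both > 1, two phases present.
Newton–Raphson from ψ₂ = 0.5:
  ψ₂ = 0.500: g = -0.0834, g' = -0.483 → ψ₂ = 0.327
  ψ₂ = 0.327: g = -0.0055, g' = -0.426 → ψ₂ = 0.314
Converged at ψ₂ = 0.314.
  carbon tetrachloride: x = 0.484, y = 0.805
  n-octane: x = 0.516, y = 0.195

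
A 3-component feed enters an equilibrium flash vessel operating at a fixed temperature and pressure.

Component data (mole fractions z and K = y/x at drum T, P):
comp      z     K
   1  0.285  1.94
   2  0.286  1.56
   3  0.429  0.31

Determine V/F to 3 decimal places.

V/F = 0.249

Newton iteration, V/F⁰ = 0.5:
  V/F = 0.500: g = -0.1446, g' = -0.647 → V/F = 0.277
  V/F = 0.277: g = -0.0146, g' = -0.538 → V/F = 0.250
  V/F = 0.250: g = -0.0001, g' = -0.532 → V/F = 0.249
Converged at V/F = 0.249.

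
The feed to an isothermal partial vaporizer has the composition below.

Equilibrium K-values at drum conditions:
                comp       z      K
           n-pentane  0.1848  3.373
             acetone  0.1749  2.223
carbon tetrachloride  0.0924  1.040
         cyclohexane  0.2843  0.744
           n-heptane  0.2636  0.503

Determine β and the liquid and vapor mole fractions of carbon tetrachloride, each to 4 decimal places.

β = 0.6853, x_carbon tetrachloride = 0.0899, y_carbon tetrachloride = 0.0935

Iterate (Newton) starting at β = 0.66:
  β = 0.6600: g = 0.01031, g' = -0.4094 → β = 0.6852
  β = 0.6852: g = 0.00005, g' = -0.4056 → β = 0.6853
Converged at β = 0.6853.
Compositions from xᵢ = zᵢ/(1+β(Kᵢ−1)), yᵢ = Kᵢxᵢ:
  n-pentane: x = 0.0704, y = 0.2373
  acetone: x = 0.0952, y = 0.2115
  carbon tetrachloride: x = 0.0899, y = 0.0935
  cyclohexane: x = 0.3448, y = 0.2565
  n-heptane: x = 0.3998, y = 0.2011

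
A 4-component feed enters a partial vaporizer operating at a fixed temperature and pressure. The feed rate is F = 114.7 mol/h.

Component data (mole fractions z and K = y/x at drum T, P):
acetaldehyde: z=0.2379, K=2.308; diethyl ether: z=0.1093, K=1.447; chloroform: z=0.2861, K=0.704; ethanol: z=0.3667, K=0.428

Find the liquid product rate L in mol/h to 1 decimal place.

Material balance + equilibrium reduce to Σ zᵢ(Kᵢ−1)/(1+V/F(Kᵢ−1)) = 0.
g(0) = ΣzᵢKᵢ − 1 = 0.0656 and g(1) = 1 − Σzᵢ/Kᵢ = -0.4418, so a root lies in (0, 1).
Newton–Raphson from V/F = 0.61:
  V/F = 0.6100: g = -0.21404, g' = -0.4598 → V/F = 0.1445
  V/F = 0.1445: g = -0.00950, g' = -0.4771 → V/F = 0.1245
  V/F = 0.1245: g = 0.00009, g' = -0.4867 → V/F = 0.1247
Converged at V/F = 0.1247.
Then V = V/F·F = 0.1247·114.7 = 14.3 mol/h and L = F − V = 100.4 mol/h.

L = 100.4 mol/h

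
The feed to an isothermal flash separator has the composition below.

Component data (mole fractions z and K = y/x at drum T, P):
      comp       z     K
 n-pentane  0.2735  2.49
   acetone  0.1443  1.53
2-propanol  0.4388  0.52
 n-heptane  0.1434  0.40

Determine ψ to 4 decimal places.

ψ = 0.2937

Rachford–Rice: g(ψ) = Σ zᵢ(Kᵢ−1)/(1+ψ(Kᵢ−1)) = 0.
Check two-phase: ΣzᵢKᵢ = 1.1873 > 1 and Σzᵢ/Kᵢ = 1.4065 > 1, so g(0) = 0.1873 > 0 and g(1) = -0.4065 < 0.
Iterate (Newton) starting at ψ = 0.66:
  ψ = 0.6600: g = -0.18862, g' = -0.5347 → ψ = 0.3072
  ψ = 0.3072: g = -0.00724, g' = -0.5324 → ψ = 0.2937
Converged at ψ = 0.2937.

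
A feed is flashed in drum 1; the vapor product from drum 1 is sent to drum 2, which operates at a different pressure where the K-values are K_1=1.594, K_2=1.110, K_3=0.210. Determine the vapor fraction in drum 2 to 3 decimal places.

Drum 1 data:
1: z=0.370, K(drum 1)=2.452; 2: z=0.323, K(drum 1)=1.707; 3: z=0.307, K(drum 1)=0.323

V/F (drum 2) = 0.460

Drum 1:
Newton–Raphson from ψ₁ = 0.4:
  ψ₁ = 0.400: g = 0.2328, g' = -0.675 → ψ₁ = 0.745
  ψ₁ = 0.745: g = -0.0117, g' = -0.822 → ψ₁ = 0.731
Converged at ψ₁ = 0.731.
Drum-1 compositions:
  1: x = 0.180, y = 0.440
  2: x = 0.213, y = 0.364
  3: x = 0.607, y = 0.196
Drum-2 feed = drum-1 vapor: z₂ = (0.4402, 0.3636, 0.1962).
Drum 2:
Material balance + equilibrium reduce to Σ zᵢ(Kᵢ−1)/(1+ψ₂(Kᵢ−1)) = 0.
g(0) = ΣzᵢKᵢ − 1 = 0.146 and g(1) = 1 − Σzᵢ/Kᵢ = -0.538, so a root lies in (0, 1).
Newton iteration, ψ₂⁰ = 0.32:
  ψ₂ = 0.320: g = 0.0509, g' = -0.333 → ψ₂ = 0.473
  ψ₂ = 0.473: g = -0.0053, g' = -0.411 → ψ₂ = 0.460
Converged at ψ₂ = 0.460.
  1: x = 0.346, y = 0.551
  2: x = 0.346, y = 0.384
  3: x = 0.308, y = 0.065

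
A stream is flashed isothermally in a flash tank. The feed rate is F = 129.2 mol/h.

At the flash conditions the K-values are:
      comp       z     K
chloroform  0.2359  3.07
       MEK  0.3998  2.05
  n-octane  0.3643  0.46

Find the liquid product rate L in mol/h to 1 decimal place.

L = 12.2 mol/h

Let ψ = V/F and solve Σ zᵢ(Kᵢ−1)/(1+ψ(Kᵢ−1)) = 0.
Feasibility: ΣzᵢKᵢ = 1.7114, Σzᵢ/Kᵢ = 1.0638 — both > 1, two phases present.
Iterate (Newton) starting at ψ = 0.5:
  ψ = 0.5000: g = 0.24575, g' = -0.6330 → ψ = 0.8883
  ψ = 0.8883: g = 0.01117, g' = -0.6358 → ψ = 0.9058
  ψ = 0.9058: g = -0.00008, g' = -0.6451 → ψ = 0.9057
Converged at ψ = 0.9057.
Then V = ψ·F = 0.9057·129.2 = 117.0 mol/h and L = F − V = 12.2 mol/h.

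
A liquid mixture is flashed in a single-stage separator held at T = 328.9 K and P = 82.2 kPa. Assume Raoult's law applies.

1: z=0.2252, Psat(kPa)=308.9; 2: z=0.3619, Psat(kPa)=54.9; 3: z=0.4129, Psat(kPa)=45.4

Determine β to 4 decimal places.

Raoult's law: Kᵢ = Pᵢˢᵃᵗ/P = Pᵢˢᵃᵗ/82.2.
  K_1 = 308.9/82.2 = 3.757908, K_2 = 54.9/82.2 = 0.667883, K_3 = 45.4/82.2 = 0.552311
Rachford–Rice: g(β) = Σ zᵢ(Kᵢ−1)/(1+β(Kᵢ−1)) = 0.
g(0) = ΣzᵢKᵢ − 1 = 0.3160 and g(1) = 1 − Σzᵢ/Kᵢ = -0.3494, so a root lies in (0, 1).
Iterate (Newton) starting at β = 0.31:
  β = 0.3100: g = -0.01380, g' = -0.6590 → β = 0.2891
  β = 0.2891: g = 0.00030, g' = -0.6884 → β = 0.2895
Converged at β = 0.2895.

β = 0.2895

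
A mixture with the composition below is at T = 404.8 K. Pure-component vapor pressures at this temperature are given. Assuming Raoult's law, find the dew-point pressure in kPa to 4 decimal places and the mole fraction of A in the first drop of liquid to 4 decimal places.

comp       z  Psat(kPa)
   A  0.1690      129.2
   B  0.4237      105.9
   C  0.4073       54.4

Pdew = 78.1487 kPa, x_A = 0.1022

At the dew point ψ → 1, so Σzᵢ/Kᵢ = 1 with Kᵢ = Pᵢˢᵃᵗ/P ⇒ 1/P = Σzᵢ/Pᵢˢᵃᵗ.
1/P = 0.1690/129.2 + 0.4237/105.9 + 0.4073/54.4 = 0.0127961 ⇒ P = 78.1487 kPa
xᵢ = zᵢP/Pᵢˢᵃᵗ ⇒ x_A = 0.1690·78.1487/129.2 = 0.1022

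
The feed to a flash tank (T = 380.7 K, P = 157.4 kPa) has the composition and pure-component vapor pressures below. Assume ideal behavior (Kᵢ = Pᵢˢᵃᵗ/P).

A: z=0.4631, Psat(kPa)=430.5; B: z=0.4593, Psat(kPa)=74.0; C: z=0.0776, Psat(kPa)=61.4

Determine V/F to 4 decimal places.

Raoult's law: Kᵢ = Pᵢˢᵃᵗ/P = Pᵢˢᵃᵗ/157.4.
  K_A = 430.5/157.4 = 2.735070, K_B = 74.0/157.4 = 0.470140, K_C = 61.4/157.4 = 0.390089
Rachford–Rice: g(V/F) = Σ zᵢ(Kᵢ−1)/(1+V/F(Kᵢ−1)) = 0.
g(0) = ΣzᵢKᵢ − 1 = 0.5128 and g(1) = 1 − Σzᵢ/Kᵢ = -0.3452, so a root lies in (0, 1).
Newton–Raphson from V/F = 0.5:
  V/F = 0.5000: g = 0.03108, g' = -0.6981 → V/F = 0.5445
  V/F = 0.5445: g = 0.00025, g' = -0.6881 → V/F = 0.5449
Converged at V/F = 0.5449.

V/F = 0.5449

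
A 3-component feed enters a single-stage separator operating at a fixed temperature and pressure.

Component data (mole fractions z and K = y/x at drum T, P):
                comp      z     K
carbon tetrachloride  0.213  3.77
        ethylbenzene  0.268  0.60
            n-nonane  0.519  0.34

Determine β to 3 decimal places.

β = 0.088

Material balance + equilibrium reduce to Σ zᵢ(Kᵢ−1)/(1+β(Kᵢ−1)) = 0.
Feasibility: ΣzᵢKᵢ = 1.140, Σzᵢ/Kᵢ = 2.030 — both > 1, two phases present.
Newton iteration, β⁰ = 0.53:
  β = 0.530: g = -0.4238, g' = -0.872 → β = 0.044
  β = 0.044: g = 0.0639, g' = -1.582 → β = 0.084
  β = 0.084: g = 0.0045, g' = -1.373 → β = 0.088
Converged at β = 0.088.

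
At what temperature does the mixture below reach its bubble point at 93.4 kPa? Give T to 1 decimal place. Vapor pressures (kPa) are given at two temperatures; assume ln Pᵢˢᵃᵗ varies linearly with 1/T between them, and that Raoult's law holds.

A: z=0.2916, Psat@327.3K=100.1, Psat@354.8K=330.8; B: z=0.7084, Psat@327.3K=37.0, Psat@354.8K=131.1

T = 338.5 K

Bubble-point temperature: ΣzᵢPᵢˢᵃᵗ(T) = P. Interpolate ln Pᵢˢᵃᵗ = aᵢ + bᵢ/T.
  T = 327.3 K: ΣzᵢPᵢˢᵃᵗ = 55.40 kPa
  T = 354.8 K: ΣzᵢPᵢˢᵃᵗ = 189.33 kPa
  T = 341.1 K: ΣzᵢPᵢˢᵃᵗ = 105.20 kPa
  T = 334.2 K: ΣzᵢPᵢˢᵃᵗ = 76.85 kPa
  T = 337.6 K: ΣzᵢPᵢˢᵃᵗ = 89.85 kPa
  T = 339.4 K: ΣzᵢPᵢˢᵃᵗ = 97.48 kPa
  T = 338.5 K: ΣzᵢPᵢˢᵃᵗ = 93.60 kPa
Interpolating between 337.6 K and 338.5 K gives T ≈ 338.5 K.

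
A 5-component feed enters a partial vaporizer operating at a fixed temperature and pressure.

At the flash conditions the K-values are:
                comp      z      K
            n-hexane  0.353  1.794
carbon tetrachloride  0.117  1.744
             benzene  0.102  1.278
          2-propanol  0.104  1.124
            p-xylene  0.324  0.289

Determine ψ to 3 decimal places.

Let ψ = V/F and solve Σ zᵢ(Kᵢ−1)/(1+ψ(Kᵢ−1)) = 0.
g(0) = ΣzᵢKᵢ − 1 = 0.178 and g(1) = 1 − Σzᵢ/Kᵢ = -0.557, so a root lies in (0, 1).
Newton–Raphson from ψ = 0.45:
  ψ = 0.450: g = -0.0296, g' = -0.519 → ψ = 0.393
  ψ = 0.393: g = -0.0008, g' = -0.491 → ψ = 0.391
Converged at ψ = 0.391.

ψ = 0.391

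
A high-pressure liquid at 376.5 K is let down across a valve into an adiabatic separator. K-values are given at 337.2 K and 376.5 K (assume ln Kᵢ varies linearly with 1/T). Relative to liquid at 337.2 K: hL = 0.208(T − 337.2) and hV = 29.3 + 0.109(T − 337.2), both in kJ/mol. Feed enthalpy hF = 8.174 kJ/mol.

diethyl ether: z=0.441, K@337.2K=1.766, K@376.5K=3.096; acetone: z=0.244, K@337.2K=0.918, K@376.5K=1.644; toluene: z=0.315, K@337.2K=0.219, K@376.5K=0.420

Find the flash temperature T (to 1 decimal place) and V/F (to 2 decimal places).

Adiabatic flash: solve Rachford–Rice at each trial T, then check hF = ψ·hV(T) + (1−ψ)·hL(T).
  T = 337.2 K: K = (1.766, 0.918, 0.219), RR gives ψ = 0.159, H_out = 4.656 kJ/mol
  T = 376.5 K: K = (3.096, 1.644, 0.420), RR gives ψ = 0.949, H_out = 32.300 kJ/mol
  T = 356.9 K: K = (2.376, 1.249, 0.309), RR gives ψ = 0.619, H_out = 21.031 kJ/mol
  T = 347.0 K: K = (2.056, 1.075, 0.261), RR gives ψ = 0.425, H_out = 14.069 kJ/mol
  T = 342.1 K: K = (1.907, 0.994, 0.239), RR gives ψ = 0.305, H_out = 9.815 kJ/mol
  T = 339.6 K: K = (1.834, 0.955, 0.229), RR gives ψ = 0.235, H_out = 7.321 kJ/mol
  T = 340.9 K: K = (1.872, 0.975, 0.234), RR gives ψ = 0.272, H_out = 8.650 kJ/mol
Linear interpolation between T = 339.6 (H_out = 7.321) and T = 340.9 (H_out = 8.650) on hF = 8.174 gives T ≈ 340.4 K, at which ψ = 0.26.

T = 340.4 K, V/F = 0.26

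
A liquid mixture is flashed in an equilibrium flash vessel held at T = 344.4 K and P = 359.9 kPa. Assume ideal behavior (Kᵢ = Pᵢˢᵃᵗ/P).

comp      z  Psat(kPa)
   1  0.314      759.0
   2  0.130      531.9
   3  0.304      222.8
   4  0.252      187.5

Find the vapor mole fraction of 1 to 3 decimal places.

y_1 = 0.451

Raoult's law: Kᵢ = Pᵢˢᵃᵗ/P = Pᵢˢᵃᵗ/359.9.
  K_1 = 759.0/359.9 = 2.10892, K_2 = 531.9/359.9 = 1.47791, K_3 = 222.8/359.9 = 0.61906, K_4 = 187.5/359.9 = 0.52098
Rachford–Rice: g(V/F) = Σ zᵢ(Kᵢ−1)/(1+V/F(Kᵢ−1)) = 0.
g(0) = ΣzᵢKᵢ − 1 = 0.174 and g(1) = 1 − Σzᵢ/Kᵢ = -0.212, so a root lies in (0, 1).
Newton–Raphson from V/F = 0.5:
  V/F = 0.500: g = -0.0276, g' = -0.346 → V/F = 0.420
  V/F = 0.420: g = 0.0002, g' = -0.353 → V/F = 0.421
Converged at V/F = 0.421.
Compositions from xᵢ = zᵢ/(1+V/F(Kᵢ−1)), yᵢ = Kᵢxᵢ:
  1: x = 0.214, y = 0.451
  2: x = 0.108, y = 0.160
  3: x = 0.362, y = 0.224
  4: x = 0.316, y = 0.164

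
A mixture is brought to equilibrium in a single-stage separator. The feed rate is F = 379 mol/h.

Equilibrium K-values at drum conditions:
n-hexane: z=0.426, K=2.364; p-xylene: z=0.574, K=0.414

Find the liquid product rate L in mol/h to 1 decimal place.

L = 263.0 mol/h

Binary case is linear: z₁(K₁−1)(1+V/F(K₂−1)) + z₂(K₂−1)(1+V/F(K₁−1)) = 0
⇒ V/F = [z₁(K₁−1)+z₂(K₂−1)] / [−(K₁−1)(K₂−1)] = 0.2447/0.7993 = 0.306
Then V = V/F·F = 0.3061·379 = 116.0 mol/h and L = F − V = 263.0 mol/h.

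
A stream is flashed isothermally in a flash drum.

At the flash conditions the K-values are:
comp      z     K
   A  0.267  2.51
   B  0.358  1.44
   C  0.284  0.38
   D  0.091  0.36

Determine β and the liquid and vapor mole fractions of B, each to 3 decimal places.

β = 0.532, x_B = 0.290, y_B = 0.418

Iterate (Newton) starting at β = 0.46:
  β = 0.460: g = 0.0400, g' = -0.548 → β = 0.533
  β = 0.533: g = -0.0004, g' = -0.562 → β = 0.532
Converged at β = 0.532.
Compositions from xᵢ = zᵢ/(1+β(Kᵢ−1)), yᵢ = Kᵢxᵢ:
  A: x = 0.148, y = 0.372
  B: x = 0.290, y = 0.418
  C: x = 0.424, y = 0.161
  D: x = 0.138, y = 0.050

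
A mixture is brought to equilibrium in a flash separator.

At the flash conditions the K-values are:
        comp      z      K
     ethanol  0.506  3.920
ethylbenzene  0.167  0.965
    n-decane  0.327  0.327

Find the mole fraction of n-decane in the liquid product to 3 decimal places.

Rachford–Rice: g(V/F) = Σ zᵢ(Kᵢ−1)/(1+V/F(Kᵢ−1)) = 0.
g(0) = ΣzᵢKᵢ − 1 = 1.252 and g(1) = 1 − Σzᵢ/Kᵢ = -0.302, so a root lies in (0, 1).
Newton–Raphson from V/F = 0.5:
  V/F = 0.500: g = 0.2630, g' = -1.050 → V/F = 0.751
  V/F = 0.751: g = 0.0122, g' = -1.029 → V/F = 0.762
Converged at V/F = 0.762.
Compositions from xᵢ = zᵢ/(1+V/F(Kᵢ−1)), yᵢ = Kᵢxᵢ:
  ethanol: x = 0.157, y = 0.615
  ethylbenzene: x = 0.172, y = 0.166
  n-decane: x = 0.672, y = 0.220

x_n-decane = 0.672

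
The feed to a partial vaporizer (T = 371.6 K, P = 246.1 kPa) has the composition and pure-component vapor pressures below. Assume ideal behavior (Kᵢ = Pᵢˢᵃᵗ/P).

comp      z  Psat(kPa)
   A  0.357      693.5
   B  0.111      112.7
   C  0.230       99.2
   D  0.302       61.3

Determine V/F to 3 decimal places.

V/F = 0.186

Raoult's law: Kᵢ = Pᵢˢᵃᵗ/P = Pᵢˢᵃᵗ/246.1.
  K_A = 693.5/246.1 = 2.81796, K_B = 112.7/246.1 = 0.45794, K_C = 99.2/246.1 = 0.40309, K_D = 61.3/246.1 = 0.24909
Material balance + equilibrium reduce to Σ zᵢ(Kᵢ−1)/(1+V/F(Kᵢ−1)) = 0.
g(0) = ΣzᵢKᵢ − 1 = 0.225 and g(1) = 1 − Σzᵢ/Kᵢ = -1.152, so a root lies in (0, 1).
Newton–Raphson from V/F = 0.5:
  V/F = 0.500: g = -0.3014, g' = -0.988 → V/F = 0.195
  V/F = 0.195: g = -0.0092, g' = -1.023 → V/F = 0.186
Converged at V/F = 0.186.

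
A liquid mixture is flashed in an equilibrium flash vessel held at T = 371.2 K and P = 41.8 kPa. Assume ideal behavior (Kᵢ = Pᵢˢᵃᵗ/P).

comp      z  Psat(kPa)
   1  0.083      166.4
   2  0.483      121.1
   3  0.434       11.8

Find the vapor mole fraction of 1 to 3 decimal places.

y_1 = 0.122

Raoult's law: Kᵢ = Pᵢˢᵃᵗ/P = Pᵢˢᵃᵗ/41.8.
  K_1 = 166.4/41.8 = 3.98086, K_2 = 121.1/41.8 = 2.89713, K_3 = 11.8/41.8 = 0.28230
Rachford–Rice: g(V/F) = Σ zᵢ(Kᵢ−1)/(1+V/F(Kᵢ−1)) = 0.
g(0) = ΣzᵢKᵢ − 1 = 0.852 and g(1) = 1 − Σzᵢ/Kᵢ = -0.725, so a root lies in (0, 1).
Newton iteration, V/F⁰ = 0.5:
  V/F = 0.500: g = 0.0838, g' = -1.121 → V/F = 0.575
  V/F = 0.575: g = -0.0007, g' = -1.146 → V/F = 0.574
Converged at V/F = 0.574.
Compositions from xᵢ = zᵢ/(1+V/F(Kᵢ−1)), yᵢ = Kᵢxᵢ:
  1: x = 0.031, y = 0.122
  2: x = 0.231, y = 0.670
  3: x = 0.738, y = 0.208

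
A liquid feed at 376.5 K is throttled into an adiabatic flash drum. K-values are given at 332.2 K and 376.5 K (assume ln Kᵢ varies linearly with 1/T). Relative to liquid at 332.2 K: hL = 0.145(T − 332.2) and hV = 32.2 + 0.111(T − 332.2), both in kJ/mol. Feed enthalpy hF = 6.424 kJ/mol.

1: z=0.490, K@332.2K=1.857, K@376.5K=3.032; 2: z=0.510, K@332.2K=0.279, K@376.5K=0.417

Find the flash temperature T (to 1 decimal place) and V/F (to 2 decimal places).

Adiabatic flash: solve Rachford–Rice at each trial T, then check hF = ψ·hV(T) + (1−ψ)·hL(T).
  T = 332.2 K: K = (1.857, 0.279), RR gives ψ = 0.085, H_out = 2.721 kJ/mol
  T = 376.5 K: K = (3.032, 0.417), RR gives ψ = 0.589, H_out = 24.517 kJ/mol
  T = 354.4 K: K = (2.411, 0.346), RR gives ψ = 0.387, H_out = 15.396 kJ/mol
  T = 343.3 K: K = (2.125, 0.312), RR gives ψ = 0.258, H_out = 9.831 kJ/mol
  T = 337.8 K: K = (1.990, 0.295), RR gives ψ = 0.180, H_out = 6.575 kJ/mol
  T = 335.0 K: K = (1.923, 0.287), RR gives ψ = 0.135, H_out = 4.729 kJ/mol
  T = 336.4 K: K = (1.956, 0.291), RR gives ψ = 0.158, H_out = 5.670 kJ/mol
Linear interpolation between T = 336.4 (H_out = 5.670) and T = 337.8 (H_out = 6.575) on hF = 6.424 gives T ≈ 337.6 K, at which ψ = 0.18.

T = 337.6 K, V/F = 0.18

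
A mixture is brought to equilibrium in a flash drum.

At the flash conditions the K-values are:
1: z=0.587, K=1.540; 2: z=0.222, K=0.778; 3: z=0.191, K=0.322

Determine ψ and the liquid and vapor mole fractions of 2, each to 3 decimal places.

ψ = 0.495, x_2 = 0.249, y_2 = 0.194

Rachford–Rice: g(ψ) = Σ zᵢ(Kᵢ−1)/(1+ψ(Kᵢ−1)) = 0.
g(0) = ΣzᵢKᵢ − 1 = 0.138 and g(1) = 1 − Σzᵢ/Kᵢ = -0.260, so a root lies in (0, 1).
Iterate (Newton) starting at ψ = 0.46:
  ψ = 0.460: g = 0.0108, g' = -0.309 → ψ = 0.495
Converged at ψ = 0.495.
Compositions from xᵢ = zᵢ/(1+ψ(Kᵢ−1)), yᵢ = Kᵢxᵢ:
  1: x = 0.463, y = 0.713
  2: x = 0.249, y = 0.194
  3: x = 0.287, y = 0.093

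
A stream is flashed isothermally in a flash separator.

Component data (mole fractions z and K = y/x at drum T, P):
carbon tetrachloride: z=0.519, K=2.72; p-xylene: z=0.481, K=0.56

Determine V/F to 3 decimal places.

Rachford–Rice: g(V/F) = Σ zᵢ(Kᵢ−1)/(1+V/F(Kᵢ−1)) = 0.
Feasibility: ΣzᵢKᵢ = 1.681, Σzᵢ/Kᵢ = 1.050 — both > 1, two phases present.
Binary case is linear: z₁(K₁−1)(1+V/F(K₂−1)) + z₂(K₂−1)(1+V/F(K₁−1)) = 0
⇒ V/F = [z₁(K₁−1)+z₂(K₂−1)] / [−(K₁−1)(K₂−1)] = 0.6810/0.7568 = 0.900

V/F = 0.900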